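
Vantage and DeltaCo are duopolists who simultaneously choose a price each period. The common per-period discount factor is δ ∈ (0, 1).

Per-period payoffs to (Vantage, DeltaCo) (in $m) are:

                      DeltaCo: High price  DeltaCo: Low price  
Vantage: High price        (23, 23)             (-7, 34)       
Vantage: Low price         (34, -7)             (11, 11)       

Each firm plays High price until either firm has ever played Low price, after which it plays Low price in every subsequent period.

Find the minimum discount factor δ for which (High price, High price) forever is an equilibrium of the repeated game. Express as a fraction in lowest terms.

23/(1−δ) ≥ 34 + 11δ/(1−δ)
23 ≥ 34 − 23δ
δ ≥ 11/23.

11/23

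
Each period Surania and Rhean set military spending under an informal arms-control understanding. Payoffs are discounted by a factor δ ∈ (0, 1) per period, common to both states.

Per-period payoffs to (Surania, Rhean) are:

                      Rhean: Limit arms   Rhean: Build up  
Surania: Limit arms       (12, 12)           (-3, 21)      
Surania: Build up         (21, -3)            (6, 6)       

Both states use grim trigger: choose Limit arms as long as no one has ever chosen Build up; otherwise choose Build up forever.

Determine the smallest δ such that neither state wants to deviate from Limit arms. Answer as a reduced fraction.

Cooperation forever yields 12 each period: 12/(1−δ).
Deviating yields 21 once, then 6 forever: 21 + 6δ/(1−δ).
No profitable deviation requires 12/(1−δ) ≥ 21 + 6δ/(1−δ).
Multiplying by (1−δ): 12 ≥ 21(1−δ) + 6δ = 21 − 15δ.
So 15δ ≥ 9, i.e. δ ≥ 9/15 = 3/5.

3/5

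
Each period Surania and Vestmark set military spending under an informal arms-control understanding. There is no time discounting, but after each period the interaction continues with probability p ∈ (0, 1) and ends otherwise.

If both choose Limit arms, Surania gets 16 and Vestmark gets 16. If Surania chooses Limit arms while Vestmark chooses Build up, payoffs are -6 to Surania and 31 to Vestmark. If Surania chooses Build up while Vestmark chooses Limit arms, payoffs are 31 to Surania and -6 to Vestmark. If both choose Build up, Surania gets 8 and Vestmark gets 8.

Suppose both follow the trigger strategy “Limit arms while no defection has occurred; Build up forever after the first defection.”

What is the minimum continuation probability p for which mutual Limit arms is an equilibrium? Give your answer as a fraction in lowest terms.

15/23

Expected cooperation value is 16 + p·16 + p²·16 + … = 16/(1−p); deviation gives 31 + p·8/(1−p).
16 ≥ 31(1−p) + 8p ⇒ 23p ≥ 15 ⇒ p ≥ 15/23.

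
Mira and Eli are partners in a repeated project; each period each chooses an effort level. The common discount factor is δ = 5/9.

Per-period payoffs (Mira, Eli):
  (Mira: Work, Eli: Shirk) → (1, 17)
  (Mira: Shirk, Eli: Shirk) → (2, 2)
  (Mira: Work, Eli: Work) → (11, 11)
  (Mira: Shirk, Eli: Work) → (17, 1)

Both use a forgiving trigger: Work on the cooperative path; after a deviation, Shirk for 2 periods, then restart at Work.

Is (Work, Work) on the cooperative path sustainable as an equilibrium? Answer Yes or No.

Yes

Comparing payoff streams over the 3 periods until play realigns: cooperate → 11(1+δ+…+δ^2); deviate → 17 + 2(δ+…+δ^2).
Cooperation is sustained iff (11−2)(δ+…+δ^2) ≥ 17−11.
δ+…+δ^2 = 5/9·(1−(5/9)^2)/(1−5/9) = 0.8642, and (17−11)/(11−2) = 0.6667.
0.8642 ≥ 0.6667, so cooperation is sustainable.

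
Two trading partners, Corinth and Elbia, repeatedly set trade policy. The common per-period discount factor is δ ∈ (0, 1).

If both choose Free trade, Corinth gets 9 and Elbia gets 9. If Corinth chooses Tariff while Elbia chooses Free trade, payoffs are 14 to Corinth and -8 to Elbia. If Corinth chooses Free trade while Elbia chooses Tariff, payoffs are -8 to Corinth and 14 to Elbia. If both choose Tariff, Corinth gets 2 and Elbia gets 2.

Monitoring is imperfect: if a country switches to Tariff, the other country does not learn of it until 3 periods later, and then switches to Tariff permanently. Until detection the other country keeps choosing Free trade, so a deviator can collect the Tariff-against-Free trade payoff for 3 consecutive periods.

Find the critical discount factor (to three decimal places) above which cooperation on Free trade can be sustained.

The best deviation is to choose Tariff for all 3 undetected periods, earning 14 each, then 2 forever once detected.
Deviation value: 14(1−δ^3)/(1−δ) + 2δ^3/(1−δ); cooperation value: 9/(1−δ).
IC: 9 ≥ 14(1−δ^3) + 2δ^3 = 14 − 12δ^3.
So δ^3 ≥ 5/12, giving δ ≥ (5/12)^(1/3) ≈ 0.747.

0.747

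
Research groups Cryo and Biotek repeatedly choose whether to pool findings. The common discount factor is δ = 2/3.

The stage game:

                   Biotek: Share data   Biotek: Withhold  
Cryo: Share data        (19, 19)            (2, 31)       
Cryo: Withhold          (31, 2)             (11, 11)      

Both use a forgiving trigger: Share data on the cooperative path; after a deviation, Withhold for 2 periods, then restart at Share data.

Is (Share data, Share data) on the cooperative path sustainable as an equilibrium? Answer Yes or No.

No

IC: δ+…+δ^2 ≥ (31−19)/(19−11) = 3/2.
At δ = 2/3: partial sum = 1.1111 < 1.5000. Cooperation not sustainable.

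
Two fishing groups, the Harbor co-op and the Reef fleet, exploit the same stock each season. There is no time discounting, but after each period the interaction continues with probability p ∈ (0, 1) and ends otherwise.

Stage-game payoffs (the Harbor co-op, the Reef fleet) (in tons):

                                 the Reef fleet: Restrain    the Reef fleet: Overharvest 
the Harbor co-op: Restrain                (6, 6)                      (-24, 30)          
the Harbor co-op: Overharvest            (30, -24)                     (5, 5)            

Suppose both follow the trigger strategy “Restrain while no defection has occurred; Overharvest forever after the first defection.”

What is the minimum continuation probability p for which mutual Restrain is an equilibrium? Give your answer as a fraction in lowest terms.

24/25

With no time discounting, the continuation probability p plays the role of the discount factor.
Grim-trigger IC: 6/(1−p) ≥ 30 + 5p/(1−p) ⇒ p ≥ (30−6)/(30−5) = 24/25.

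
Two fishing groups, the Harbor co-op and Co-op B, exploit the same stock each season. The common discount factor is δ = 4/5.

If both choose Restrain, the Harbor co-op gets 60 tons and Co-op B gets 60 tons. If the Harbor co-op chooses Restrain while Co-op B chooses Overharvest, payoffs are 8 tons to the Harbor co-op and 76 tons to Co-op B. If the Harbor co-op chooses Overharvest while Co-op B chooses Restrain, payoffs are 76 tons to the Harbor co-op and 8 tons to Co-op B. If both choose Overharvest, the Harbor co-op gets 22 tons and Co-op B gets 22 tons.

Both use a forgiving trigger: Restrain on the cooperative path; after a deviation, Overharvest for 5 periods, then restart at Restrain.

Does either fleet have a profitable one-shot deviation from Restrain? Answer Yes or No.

A one-shot deviation gives 76 now, then 22 for 5 periods, then back to 60.
Gain from deviating: (76−60) today; loss: (60−22) in each of the next 5 periods.
No-deviation condition: (60−22)(δ+…+δ^5) ≥ 76−60, i.e. δ+…+δ^5 ≥ 8/19.
At δ = 4/5: δ+…+δ^5 = 2.6893 ≥ 0.4211.
So cooperation is sustainable.

No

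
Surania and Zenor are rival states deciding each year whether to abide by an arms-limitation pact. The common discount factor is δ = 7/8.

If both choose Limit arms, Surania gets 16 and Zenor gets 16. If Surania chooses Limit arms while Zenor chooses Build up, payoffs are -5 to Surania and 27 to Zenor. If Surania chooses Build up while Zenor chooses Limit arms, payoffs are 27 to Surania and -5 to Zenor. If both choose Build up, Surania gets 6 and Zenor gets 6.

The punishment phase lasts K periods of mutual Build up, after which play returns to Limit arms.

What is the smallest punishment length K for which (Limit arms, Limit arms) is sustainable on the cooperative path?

IC: δ(1−δ^K)/(1−δ) ≥ (27−16)/(16−6) = 11/10.
With δ = 7/8: need 1 − δ^K ≥ 11/10·(1−7/8)/(7/8), i.e. δ^K ≤ 0.8429.
Since (7/8)^1 = 0.8750 and (7/8)^2 = 0.7656, the smallest such K is 2.

2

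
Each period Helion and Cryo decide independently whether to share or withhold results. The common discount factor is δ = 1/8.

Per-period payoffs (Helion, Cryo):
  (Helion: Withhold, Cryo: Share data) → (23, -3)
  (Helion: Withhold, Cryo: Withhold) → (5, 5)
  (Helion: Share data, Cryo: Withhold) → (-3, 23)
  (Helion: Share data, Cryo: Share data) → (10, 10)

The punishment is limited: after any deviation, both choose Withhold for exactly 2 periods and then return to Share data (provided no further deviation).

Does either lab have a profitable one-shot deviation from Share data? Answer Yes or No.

Yes

Comparing payoff streams over the 3 periods until play realigns: cooperate → 10(1+δ+…+δ^2); deviate → 23 + 5(δ+…+δ^2).
Cooperation is sustained iff (10−5)(δ+…+δ^2) ≥ 23−10.
δ+…+δ^2 = 1/8·(1−(1/8)^2)/(1−1/8) = 0.1406, and (23−10)/(10−5) = 2.6000.
0.1406 < 2.6000, so cooperation is not sustainable.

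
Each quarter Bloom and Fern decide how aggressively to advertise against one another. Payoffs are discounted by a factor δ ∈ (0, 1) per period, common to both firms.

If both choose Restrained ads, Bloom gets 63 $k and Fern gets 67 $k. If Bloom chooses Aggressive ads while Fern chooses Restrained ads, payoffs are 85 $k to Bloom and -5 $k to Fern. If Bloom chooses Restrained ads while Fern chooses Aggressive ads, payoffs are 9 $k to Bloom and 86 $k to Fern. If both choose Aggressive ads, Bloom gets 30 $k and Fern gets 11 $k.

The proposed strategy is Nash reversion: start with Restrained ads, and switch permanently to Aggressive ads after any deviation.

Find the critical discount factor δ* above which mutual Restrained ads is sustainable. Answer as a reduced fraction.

Bloom's threshold: (85−63)/(85−30) = 2/5.
Fern's threshold: (86−67)/(86−11) = 19/75.
2/5 > 19/75, so Bloom binds and δ* = 2/5.

2/5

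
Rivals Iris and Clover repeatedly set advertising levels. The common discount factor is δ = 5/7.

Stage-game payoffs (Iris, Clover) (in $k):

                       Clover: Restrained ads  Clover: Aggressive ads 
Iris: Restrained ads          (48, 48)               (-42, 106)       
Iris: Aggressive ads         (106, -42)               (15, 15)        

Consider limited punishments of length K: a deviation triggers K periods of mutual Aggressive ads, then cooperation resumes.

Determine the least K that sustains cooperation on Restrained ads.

4

IC: δ(1−δ^K)/(1−δ) ≥ (106−48)/(48−15) = 58/33.
With δ = 5/7: need 1 − δ^K ≥ 58/33·(1−5/7)/(5/7), i.e. δ^K ≤ 0.2970.
Since (5/7)^3 = 0.3644 and (5/7)^4 = 0.2603, the smallest such K is 4.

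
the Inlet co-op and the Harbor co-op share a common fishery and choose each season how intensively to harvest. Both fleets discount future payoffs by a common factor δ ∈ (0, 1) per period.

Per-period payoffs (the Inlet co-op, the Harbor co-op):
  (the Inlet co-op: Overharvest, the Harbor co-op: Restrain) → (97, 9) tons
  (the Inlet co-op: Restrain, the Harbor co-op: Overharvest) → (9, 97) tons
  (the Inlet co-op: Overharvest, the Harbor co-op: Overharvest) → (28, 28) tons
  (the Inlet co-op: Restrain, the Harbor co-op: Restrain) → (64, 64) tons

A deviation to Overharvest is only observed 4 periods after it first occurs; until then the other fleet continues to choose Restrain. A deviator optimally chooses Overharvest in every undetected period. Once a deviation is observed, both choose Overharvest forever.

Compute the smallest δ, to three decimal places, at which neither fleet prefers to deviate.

0.832

A deviator earns 97 for 4 periods, then 28 forever; cooperating earns 64 forever. Multiplying the IC by (1−δ):
64 ≥ 97(1−δ^4) + 28δ^4, so 69·δ^4 ≥ 33 and δ^4 ≥ 11/23.
δ ≥ (11/23)^(1/4) ≈ 0.832.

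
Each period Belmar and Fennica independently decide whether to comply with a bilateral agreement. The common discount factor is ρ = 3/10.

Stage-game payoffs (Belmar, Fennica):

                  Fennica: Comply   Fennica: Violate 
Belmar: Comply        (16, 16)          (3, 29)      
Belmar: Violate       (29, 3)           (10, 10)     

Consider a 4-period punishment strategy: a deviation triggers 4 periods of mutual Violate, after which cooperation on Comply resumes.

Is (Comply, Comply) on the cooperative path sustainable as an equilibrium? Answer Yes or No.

A one-shot deviation gives 29 now, then 10 for 4 periods, then back to 16.
Gain from deviating: (29−16) today; loss: (16−10) in each of the next 4 periods.
No-deviation condition: (16−10)(ρ+…+ρ^4) ≥ 29−16, i.e. ρ+…+ρ^4 ≥ 13/6.
At ρ = 3/10: ρ+…+ρ^4 = 0.4251 < 2.1667.
So cooperation is not sustainable.

No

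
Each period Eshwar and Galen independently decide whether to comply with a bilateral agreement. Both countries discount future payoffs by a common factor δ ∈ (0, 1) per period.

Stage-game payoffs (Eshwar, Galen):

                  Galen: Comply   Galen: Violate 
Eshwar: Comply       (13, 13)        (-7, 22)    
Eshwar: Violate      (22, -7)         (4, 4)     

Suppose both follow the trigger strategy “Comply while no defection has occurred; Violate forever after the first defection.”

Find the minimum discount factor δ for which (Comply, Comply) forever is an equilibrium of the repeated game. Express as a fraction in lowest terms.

One-period gain from deviating is 22 − 13 = 9. The loss is 13 − 4 = 9 in every subsequent period, with present value 9·δ/(1−δ).
Deviation is unprofitable when 9·δ/(1−δ) ≥ 9, i.e. δ/(1−δ) ≥ 1.
Equivalently δ ≥ 9/(9+9) = 1/2.

1/2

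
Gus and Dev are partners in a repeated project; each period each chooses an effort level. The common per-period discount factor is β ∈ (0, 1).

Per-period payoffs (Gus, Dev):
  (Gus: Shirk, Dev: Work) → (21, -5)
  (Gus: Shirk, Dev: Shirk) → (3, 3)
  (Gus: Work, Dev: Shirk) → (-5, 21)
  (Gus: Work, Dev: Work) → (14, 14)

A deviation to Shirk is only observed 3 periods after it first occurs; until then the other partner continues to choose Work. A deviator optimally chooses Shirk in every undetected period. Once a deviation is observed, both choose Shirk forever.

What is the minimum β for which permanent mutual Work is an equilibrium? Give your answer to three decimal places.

0.730

The best deviation is to choose Shirk for all 3 undetected periods, earning 21 each, then 3 forever once detected.
Deviation value: 21(1−β^3)/(1−β) + 3β^3/(1−β); cooperation value: 14/(1−β).
IC: 14 ≥ 21(1−β^3) + 3β^3 = 21 − 18β^3.
So β^3 ≥ 7/18, giving β ≥ (7/18)^(1/3) ≈ 0.730.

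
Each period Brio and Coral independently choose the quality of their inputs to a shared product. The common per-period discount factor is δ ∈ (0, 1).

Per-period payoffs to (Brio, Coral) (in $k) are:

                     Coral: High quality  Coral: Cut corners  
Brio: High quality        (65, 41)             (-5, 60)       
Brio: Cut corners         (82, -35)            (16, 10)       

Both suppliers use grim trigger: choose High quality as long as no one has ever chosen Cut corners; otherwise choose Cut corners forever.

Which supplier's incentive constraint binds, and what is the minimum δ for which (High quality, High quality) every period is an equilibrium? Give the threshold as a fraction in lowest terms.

Coral; δ ≥ 19/50

For Brio: deviation gain 82−65 = 17, per-period punishment loss 65−16 = 49. IC gives δ ≥ 17/66.
For Coral: gain 19, loss 31 per period, so δ ≥ 19/50.
The tighter constraint is Coral's, so cooperation needs δ ≥ 19/50.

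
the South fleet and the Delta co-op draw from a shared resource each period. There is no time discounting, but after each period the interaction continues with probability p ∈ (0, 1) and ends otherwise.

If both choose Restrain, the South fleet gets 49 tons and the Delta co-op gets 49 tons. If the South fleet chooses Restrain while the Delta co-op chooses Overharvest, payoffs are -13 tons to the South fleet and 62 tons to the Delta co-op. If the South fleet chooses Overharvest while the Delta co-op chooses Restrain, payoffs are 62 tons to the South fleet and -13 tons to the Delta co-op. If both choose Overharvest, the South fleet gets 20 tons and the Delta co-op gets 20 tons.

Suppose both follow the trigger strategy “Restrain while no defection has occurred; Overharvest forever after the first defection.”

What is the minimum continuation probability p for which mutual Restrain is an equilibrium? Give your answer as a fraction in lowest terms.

13/42

Expected cooperation value is 49 + p·49 + p²·49 + … = 49/(1−p); deviation gives 62 + p·20/(1−p).
49 ≥ 62(1−p) + 20p ⇒ 42p ≥ 13 ⇒ p ≥ 13/42.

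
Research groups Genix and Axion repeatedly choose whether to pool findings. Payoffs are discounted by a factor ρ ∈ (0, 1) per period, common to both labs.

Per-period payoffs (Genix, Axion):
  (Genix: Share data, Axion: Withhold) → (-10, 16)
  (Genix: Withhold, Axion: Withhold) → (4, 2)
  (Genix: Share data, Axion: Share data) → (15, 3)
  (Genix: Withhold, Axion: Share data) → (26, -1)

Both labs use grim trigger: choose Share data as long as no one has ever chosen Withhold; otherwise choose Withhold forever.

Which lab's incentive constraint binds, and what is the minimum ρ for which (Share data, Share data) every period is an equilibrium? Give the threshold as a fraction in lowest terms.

Genix: cooperation gives 15 each period; deviation gives 26 once then 4 forever.
  15/(1−ρ) ≥ 26 + 4ρ/(1−ρ) ⇒ ρ ≥ 11/22 = 1/2.
Axion: cooperation gives 3 each period; deviation gives 16 once then 2 forever.
  ρ ≥ 13/14.
Both must hold, so the binding constraint is Axion's: ρ ≥ 13/14.

Axion; ρ ≥ 13/14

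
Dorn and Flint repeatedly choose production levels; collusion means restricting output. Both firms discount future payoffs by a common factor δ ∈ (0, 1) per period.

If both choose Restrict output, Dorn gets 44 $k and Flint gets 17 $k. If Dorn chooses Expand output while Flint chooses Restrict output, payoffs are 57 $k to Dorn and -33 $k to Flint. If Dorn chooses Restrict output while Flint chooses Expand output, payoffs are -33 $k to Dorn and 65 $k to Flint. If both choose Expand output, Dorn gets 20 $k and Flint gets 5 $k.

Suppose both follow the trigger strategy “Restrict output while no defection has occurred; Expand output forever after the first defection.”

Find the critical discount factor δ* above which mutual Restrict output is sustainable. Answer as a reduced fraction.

Dorn: cooperation gives 44 each period; deviation gives 57 once then 20 forever.
  44/(1−δ) ≥ 57 + 20δ/(1−δ) ⇒ δ ≥ 13/37.
Flint: cooperation gives 17 each period; deviation gives 65 once then 5 forever.
  δ ≥ 48/60 = 4/5.
Both must hold, so the binding constraint is Flint's: δ ≥ 4/5.

4/5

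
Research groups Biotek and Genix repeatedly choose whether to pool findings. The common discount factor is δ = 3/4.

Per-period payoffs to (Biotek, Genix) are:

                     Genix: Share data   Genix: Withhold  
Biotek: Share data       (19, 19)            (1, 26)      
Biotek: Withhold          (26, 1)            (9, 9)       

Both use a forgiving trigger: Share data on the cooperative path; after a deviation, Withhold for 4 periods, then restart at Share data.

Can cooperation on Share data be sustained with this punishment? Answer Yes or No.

A one-shot deviation gives 26 now, then 9 for 4 periods, then back to 19.
Gain from deviating: (26−19) today; loss: (19−9) in each of the next 4 periods.
No-deviation condition: (19−9)(δ+…+δ^4) ≥ 26−19, i.e. δ+…+δ^4 ≥ 7/10.
At δ = 3/4: δ+…+δ^4 = 2.0508 ≥ 0.7000.
So cooperation is sustainable.

Yes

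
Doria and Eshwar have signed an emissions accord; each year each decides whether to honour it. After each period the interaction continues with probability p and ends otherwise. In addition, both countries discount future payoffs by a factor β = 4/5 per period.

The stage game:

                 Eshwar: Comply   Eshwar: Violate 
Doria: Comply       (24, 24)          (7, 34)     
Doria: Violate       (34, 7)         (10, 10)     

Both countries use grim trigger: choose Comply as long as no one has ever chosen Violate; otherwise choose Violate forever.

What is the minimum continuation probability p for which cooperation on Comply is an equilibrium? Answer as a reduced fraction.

25/48

Expected continuation weight on next period's payoff is β·p = 4/5·p, which plays the role of the discount factor.
Cooperation requires 4/5·p ≥ (34−24)/(34−10) = 5/12, hence p ≥ 25/48.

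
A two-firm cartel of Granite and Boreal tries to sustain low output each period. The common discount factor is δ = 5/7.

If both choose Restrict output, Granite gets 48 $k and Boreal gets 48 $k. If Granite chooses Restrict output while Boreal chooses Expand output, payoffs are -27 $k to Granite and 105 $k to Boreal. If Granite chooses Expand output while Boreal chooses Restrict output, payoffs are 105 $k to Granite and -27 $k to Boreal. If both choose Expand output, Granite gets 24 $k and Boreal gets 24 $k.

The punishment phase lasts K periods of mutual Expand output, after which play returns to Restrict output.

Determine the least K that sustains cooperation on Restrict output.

Need Σ_{k=1}^{K} δ^k ≥ (105−48)/(48−24) = 2.3750 at δ = 5/7.
At K = 8 the sum is 2.3306 < 2.3750; at K = 9 it is 2.3790 ≥ 2.3750.
So the minimum punishment length is K = 9.

9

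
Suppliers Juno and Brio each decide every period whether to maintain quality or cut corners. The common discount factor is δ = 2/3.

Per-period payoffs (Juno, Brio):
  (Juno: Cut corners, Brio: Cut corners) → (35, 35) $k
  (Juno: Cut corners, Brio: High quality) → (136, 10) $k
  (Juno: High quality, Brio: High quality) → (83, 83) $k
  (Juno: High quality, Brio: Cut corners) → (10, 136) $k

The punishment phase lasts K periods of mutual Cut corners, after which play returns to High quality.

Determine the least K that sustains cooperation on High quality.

IC: δ(1−δ^K)/(1−δ) ≥ (136−83)/(83−35) = 53/48.
With δ = 2/3: need 1 − δ^K ≥ 53/48·(1−2/3)/(2/3), i.e. δ^K ≤ 0.4479.
Since (2/3)^1 = 0.6667 and (2/3)^2 = 0.4444, the smallest such K is 2.

2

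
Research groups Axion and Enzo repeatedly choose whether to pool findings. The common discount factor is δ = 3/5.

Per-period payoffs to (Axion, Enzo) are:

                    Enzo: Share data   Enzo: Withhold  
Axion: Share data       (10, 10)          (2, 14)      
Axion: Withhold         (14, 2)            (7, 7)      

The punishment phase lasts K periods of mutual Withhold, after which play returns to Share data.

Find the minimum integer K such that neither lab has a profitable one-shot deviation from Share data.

IC: δ(1−δ^K)/(1−δ) ≥ (14−10)/(10−7) = 4/3.
With δ = 3/5: need 1 − δ^K ≥ 4/3·(1−3/5)/(3/5), i.e. δ^K ≤ 0.1111.
Since (3/5)^4 = 0.1296 and (3/5)^5 = 0.0778, the smallest such K is 5.

5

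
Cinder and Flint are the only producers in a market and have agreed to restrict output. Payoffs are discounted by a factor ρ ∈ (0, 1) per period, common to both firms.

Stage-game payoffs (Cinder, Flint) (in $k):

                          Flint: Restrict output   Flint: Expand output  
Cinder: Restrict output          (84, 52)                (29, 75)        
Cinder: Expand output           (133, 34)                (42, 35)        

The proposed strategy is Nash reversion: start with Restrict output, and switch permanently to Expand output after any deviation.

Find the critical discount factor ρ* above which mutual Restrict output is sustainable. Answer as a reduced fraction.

For Cinder: deviation gain 133−84 = 49, per-period punishment loss 84−42 = 42. IC gives ρ ≥ 49/91 = 7/13.
For Flint: gain 23, loss 17 per period, so ρ ≥ 23/40.
The tighter constraint is Flint's, so cooperation needs ρ ≥ 23/40.

23/40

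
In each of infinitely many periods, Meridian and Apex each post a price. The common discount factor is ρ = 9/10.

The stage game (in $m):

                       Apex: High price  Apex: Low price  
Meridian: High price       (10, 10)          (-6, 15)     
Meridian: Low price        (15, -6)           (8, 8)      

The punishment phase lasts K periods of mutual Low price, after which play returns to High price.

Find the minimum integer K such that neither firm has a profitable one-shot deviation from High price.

4

IC: ρ(1−ρ^K)/(1−ρ) ≥ (15−10)/(10−8) = 5/2.
With ρ = 9/10: need 1 − ρ^K ≥ 5/2·(1−9/10)/(9/10), i.e. ρ^K ≤ 0.7222.
Since (9/10)^3 = 0.7290 and (9/10)^4 = 0.6561, the smallest such K is 4.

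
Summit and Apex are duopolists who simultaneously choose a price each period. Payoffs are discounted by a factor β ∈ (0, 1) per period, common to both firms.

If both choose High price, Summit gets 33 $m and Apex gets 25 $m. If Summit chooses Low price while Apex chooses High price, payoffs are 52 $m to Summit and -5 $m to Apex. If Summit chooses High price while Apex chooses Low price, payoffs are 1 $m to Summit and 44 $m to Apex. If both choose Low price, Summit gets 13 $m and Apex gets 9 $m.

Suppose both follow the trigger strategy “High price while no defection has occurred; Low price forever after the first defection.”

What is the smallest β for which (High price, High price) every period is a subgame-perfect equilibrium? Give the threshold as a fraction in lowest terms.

19/35

Summit's threshold: (52−33)/(52−13) = 19/39.
Apex's threshold: (44−25)/(44−9) = 19/35.
19/39 < 19/35, so Apex binds and β* = 19/35.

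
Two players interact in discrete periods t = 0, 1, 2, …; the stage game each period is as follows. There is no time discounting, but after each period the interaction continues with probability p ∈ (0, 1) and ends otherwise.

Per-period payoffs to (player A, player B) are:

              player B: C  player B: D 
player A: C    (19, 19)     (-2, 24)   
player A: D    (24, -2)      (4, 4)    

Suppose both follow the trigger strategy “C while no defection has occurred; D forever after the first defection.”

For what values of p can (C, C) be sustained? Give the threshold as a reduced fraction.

Expected cooperation value is 19 + p·19 + p²·19 + … = 19/(1−p); deviation gives 24 + p·4/(1−p).
19 ≥ 24(1−p) + 4p ⇒ 20p ≥ 5 ⇒ p ≥ 5/20 = 1/4.

1/4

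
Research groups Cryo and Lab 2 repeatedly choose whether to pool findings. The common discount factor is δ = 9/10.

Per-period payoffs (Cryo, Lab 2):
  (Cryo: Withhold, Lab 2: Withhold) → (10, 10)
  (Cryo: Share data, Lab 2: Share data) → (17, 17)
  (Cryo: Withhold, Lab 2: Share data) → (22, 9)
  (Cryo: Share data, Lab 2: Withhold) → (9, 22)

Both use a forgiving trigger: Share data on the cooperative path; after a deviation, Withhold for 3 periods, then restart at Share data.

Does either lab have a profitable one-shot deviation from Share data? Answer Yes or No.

No

A one-shot deviation gives 22 now, then 10 for 3 periods, then back to 17.
Gain from deviating: (22−17) today; loss: (17−10) in each of the next 3 periods.
No-deviation condition: (17−10)(δ+…+δ^3) ≥ 22−17, i.e. δ+…+δ^3 ≥ 5/7.
At δ = 9/10: δ+…+δ^3 = 2.4390 ≥ 0.7143.
So cooperation is sustainable.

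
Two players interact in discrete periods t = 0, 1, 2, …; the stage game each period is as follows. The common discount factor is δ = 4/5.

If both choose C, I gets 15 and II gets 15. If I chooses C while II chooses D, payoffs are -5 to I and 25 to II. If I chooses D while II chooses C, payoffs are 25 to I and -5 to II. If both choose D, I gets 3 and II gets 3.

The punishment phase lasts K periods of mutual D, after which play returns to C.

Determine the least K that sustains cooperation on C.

No profitable deviation requires (15−3)(δ+…+δ^K) ≥ 25−15, i.e. δ+…+δ^K ≥ 5/6 ≈ 0.8333.
With δ = 4/5, the partial sums are K=1: 0.8000, K=2: 1.4400.
K = 2 is the first length at which the sum reaches 0.8333.

2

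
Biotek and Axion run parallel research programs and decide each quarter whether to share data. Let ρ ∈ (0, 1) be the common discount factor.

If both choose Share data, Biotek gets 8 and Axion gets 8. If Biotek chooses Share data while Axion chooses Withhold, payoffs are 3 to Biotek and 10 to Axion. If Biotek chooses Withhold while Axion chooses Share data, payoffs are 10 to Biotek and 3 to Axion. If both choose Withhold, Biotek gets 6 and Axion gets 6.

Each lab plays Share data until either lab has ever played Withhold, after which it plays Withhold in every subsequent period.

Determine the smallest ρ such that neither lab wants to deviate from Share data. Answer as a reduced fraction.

One-period gain from deviating is 10 − 8 = 2. The loss is 8 − 6 = 2 in every subsequent period, with present value 2·ρ/(1−ρ).
Deviation is unprofitable when 2·ρ/(1−ρ) ≥ 2, i.e. ρ/(1−ρ) ≥ 1.
Equivalently ρ ≥ 2/(2+2) = 1/2.

1/2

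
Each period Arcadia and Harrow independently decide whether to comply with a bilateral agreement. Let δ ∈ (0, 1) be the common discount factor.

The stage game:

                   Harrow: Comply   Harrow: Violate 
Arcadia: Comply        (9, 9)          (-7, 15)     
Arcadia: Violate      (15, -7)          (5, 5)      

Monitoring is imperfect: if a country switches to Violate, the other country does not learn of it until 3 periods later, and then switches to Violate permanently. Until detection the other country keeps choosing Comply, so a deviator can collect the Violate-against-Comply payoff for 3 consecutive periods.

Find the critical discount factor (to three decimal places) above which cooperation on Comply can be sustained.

The best deviation is to choose Violate for all 3 undetected periods, earning 15 each, then 5 forever once detected.
Deviation value: 15(1−δ^3)/(1−δ) + 5δ^3/(1−δ); cooperation value: 9/(1−δ).
IC: 9 ≥ 15(1−δ^3) + 5δ^3 = 15 − 10δ^3.
So δ^3 ≥ 6/10 = 3/5, giving δ ≥ (3/5)^(1/3) ≈ 0.843.

0.843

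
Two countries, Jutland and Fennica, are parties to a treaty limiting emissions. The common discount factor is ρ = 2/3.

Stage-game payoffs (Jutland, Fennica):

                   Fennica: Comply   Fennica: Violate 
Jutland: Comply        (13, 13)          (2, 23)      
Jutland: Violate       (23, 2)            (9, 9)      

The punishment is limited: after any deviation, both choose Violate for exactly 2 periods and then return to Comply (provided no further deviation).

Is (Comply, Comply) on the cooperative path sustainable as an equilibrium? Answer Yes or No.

No

Comparing payoff streams over the 3 periods until play realigns: cooperate → 13(1+ρ+…+ρ^2); deviate → 23 + 9(ρ+…+ρ^2).
Cooperation is sustained iff (13−9)(ρ+…+ρ^2) ≥ 23−13.
ρ+…+ρ^2 = 2/3·(1−(2/3)^2)/(1−2/3) = 1.1111, and (23−13)/(13−9) = 2.5000.
1.1111 < 2.5000, so cooperation is not sustainable.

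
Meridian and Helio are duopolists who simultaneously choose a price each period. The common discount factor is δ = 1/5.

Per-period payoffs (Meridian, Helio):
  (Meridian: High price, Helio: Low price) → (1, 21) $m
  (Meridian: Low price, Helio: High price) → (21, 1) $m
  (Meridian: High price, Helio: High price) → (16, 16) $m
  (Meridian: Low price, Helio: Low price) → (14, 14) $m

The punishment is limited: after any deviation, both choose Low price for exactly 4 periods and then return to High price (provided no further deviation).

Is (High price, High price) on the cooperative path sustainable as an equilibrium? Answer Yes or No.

Comparing payoff streams over the 5 periods until play realigns: cooperate → 16(1+δ+…+δ^4); deviate → 21 + 14(δ+…+δ^4).
Cooperation is sustained iff (16−14)(δ+…+δ^4) ≥ 21−16.
δ+…+δ^4 = 1/5·(1−(1/5)^4)/(1−1/5) = 0.2496, and (21−16)/(16−14) = 2.5000.
0.2496 < 2.5000, so cooperation is not sustainable.

No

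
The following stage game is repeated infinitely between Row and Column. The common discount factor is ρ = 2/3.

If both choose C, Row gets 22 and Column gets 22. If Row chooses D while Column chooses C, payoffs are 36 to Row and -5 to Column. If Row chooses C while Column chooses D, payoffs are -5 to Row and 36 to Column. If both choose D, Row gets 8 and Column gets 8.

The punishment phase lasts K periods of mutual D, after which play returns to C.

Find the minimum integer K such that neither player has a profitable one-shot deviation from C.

2

Need Σ_{k=1}^{K} ρ^k ≥ (36−22)/(22−8) = 1.0000 at ρ = 2/3.
At K = 1 the sum is 0.6667 < 1.0000; at K = 2 it is 1.1111 ≥ 1.0000.
So the minimum punishment length is K = 2.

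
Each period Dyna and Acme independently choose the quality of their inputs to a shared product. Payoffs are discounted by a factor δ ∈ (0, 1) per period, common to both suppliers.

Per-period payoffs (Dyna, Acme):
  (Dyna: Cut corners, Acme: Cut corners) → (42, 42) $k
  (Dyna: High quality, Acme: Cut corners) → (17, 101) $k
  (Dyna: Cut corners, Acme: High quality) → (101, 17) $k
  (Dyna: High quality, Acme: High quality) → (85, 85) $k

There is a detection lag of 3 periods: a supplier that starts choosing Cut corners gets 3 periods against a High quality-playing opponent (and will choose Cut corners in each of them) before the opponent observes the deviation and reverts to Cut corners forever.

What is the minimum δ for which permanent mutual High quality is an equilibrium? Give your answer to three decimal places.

0.647

Deviating for the 3 undetected periods gains 101−85 = 16 per period over cooperation, then loses 85−42 = 43 per period forever once punishment starts.
Gain: 16(1 + δ + … + δ^2); loss: 43·δ^3/(1−δ).
No profitable deviation ⇔ 16(1−δ^3) ≤ 43·δ^3, i.e. δ^3 ≥ 16/(16+43) = 16/59.
Hence δ ≥ (16/59)^(1/3) ≈ 0.647.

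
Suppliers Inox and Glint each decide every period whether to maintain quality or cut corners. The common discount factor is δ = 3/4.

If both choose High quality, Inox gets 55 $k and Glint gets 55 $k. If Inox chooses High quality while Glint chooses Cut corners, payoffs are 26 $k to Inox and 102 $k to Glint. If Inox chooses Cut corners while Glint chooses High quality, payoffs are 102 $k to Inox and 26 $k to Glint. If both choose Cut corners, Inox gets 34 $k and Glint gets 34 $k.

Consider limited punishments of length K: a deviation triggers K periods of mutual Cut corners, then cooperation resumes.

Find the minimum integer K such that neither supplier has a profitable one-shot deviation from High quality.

5

Need Σ_{k=1}^{K} δ^k ≥ (102−55)/(55−34) = 2.2381 at δ = 3/4.
At K = 4 the sum is 2.0508 < 2.2381; at K = 5 it is 2.2881 ≥ 2.2381.
So the minimum punishment length is K = 5.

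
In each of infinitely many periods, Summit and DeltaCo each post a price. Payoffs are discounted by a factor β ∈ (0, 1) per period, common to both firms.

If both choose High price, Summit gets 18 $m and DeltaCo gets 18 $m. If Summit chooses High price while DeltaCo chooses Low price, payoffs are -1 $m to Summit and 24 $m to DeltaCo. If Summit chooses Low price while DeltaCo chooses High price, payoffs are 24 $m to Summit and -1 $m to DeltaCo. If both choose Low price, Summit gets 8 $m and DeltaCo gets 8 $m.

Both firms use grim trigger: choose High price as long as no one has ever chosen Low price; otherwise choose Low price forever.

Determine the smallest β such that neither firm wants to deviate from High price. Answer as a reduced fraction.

3/8

Cooperation forever yields 18 each period: 18/(1−β).
Deviating yields 24 once, then 8 forever: 24 + 8β/(1−β).
No profitable deviation requires 18/(1−β) ≥ 24 + 8β/(1−β).
Multiplying by (1−β): 18 ≥ 24(1−β) + 8β = 24 − 16β.
So 16β ≥ 6, i.e. β ≥ 6/16 = 3/8.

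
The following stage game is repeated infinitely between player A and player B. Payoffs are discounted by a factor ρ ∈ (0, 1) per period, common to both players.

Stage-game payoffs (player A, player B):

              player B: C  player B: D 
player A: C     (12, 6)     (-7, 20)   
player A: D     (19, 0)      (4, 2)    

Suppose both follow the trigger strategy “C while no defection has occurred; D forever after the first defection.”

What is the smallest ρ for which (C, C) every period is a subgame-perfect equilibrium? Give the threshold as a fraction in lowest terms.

7/9

For player A: deviation gain 19−12 = 7, per-period punishment loss 12−4 = 8. IC gives ρ ≥ 7/15.
For player B: gain 14, loss 4 per period, so ρ ≥ 14/18 = 7/9.
The tighter constraint is player B's, so cooperation needs ρ ≥ 7/9.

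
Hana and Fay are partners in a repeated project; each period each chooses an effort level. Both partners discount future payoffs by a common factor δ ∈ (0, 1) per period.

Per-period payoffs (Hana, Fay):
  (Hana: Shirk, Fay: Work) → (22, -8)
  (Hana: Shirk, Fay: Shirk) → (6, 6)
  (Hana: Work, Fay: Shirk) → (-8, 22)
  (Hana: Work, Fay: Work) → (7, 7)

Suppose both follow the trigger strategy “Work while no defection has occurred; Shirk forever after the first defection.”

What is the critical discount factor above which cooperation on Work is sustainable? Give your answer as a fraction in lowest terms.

Cooperation forever yields 7 each period: 7/(1−δ).
Deviating yields 22 once, then 6 forever: 22 + 6δ/(1−δ).
No profitable deviation requires 7/(1−δ) ≥ 22 + 6δ/(1−δ).
Multiplying by (1−δ): 7 ≥ 22(1−δ) + 6δ = 22 − 16δ.
So 16δ ≥ 15, i.e. δ ≥ 15/16.

15/16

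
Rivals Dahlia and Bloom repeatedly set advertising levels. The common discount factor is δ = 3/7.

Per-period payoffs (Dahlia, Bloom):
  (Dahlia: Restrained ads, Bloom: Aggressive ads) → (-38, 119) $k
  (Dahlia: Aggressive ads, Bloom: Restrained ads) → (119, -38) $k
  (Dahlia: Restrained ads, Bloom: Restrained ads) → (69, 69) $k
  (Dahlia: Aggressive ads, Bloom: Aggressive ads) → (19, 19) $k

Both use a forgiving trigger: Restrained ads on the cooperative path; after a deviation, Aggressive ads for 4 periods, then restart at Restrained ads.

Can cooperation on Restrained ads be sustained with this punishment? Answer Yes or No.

IC: δ+…+δ^4 ≥ (119−69)/(69−19) = 1.
At δ = 3/7: partial sum = 0.7247 < 1.0000. Cooperation not sustainable.

No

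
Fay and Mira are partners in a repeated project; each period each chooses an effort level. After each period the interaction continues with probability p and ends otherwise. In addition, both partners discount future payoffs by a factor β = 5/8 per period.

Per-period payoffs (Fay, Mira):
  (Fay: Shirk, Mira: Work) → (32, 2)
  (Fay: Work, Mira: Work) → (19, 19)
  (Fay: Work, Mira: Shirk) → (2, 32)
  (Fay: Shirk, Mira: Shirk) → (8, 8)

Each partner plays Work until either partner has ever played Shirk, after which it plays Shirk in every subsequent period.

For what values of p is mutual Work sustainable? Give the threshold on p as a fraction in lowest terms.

With continuation probability p and discount β, the effective per-period discount factor is βp.
Grim-trigger IC: βp ≥ (32−19)/(32−8) = 13/24.
So p ≥ (13/24)/(5/8) = 13/15.

13/15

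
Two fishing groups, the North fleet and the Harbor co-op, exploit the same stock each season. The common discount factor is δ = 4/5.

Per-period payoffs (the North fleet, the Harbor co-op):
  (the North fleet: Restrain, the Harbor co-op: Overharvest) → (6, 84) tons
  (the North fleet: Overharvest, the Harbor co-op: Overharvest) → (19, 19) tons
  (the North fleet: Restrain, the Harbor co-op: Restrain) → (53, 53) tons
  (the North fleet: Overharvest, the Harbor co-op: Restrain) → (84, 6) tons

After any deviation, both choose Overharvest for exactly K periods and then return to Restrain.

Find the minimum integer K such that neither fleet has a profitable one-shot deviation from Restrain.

Need Σ_{k=1}^{K} δ^k ≥ (84−53)/(53−19) = 0.9118 at δ = 4/5.
At K = 1 the sum is 0.8000 < 0.9118; at K = 2 it is 1.4400 ≥ 0.9118.
So the minimum punishment length is K = 2.

2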